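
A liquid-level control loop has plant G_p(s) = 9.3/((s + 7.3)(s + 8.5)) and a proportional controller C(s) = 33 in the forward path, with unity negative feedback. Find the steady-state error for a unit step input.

0.168

The loop is type 0. Static position error constant K_pos = C(0)·G_p(0) = 33·0.1499 = 4.946.
Steady-state error to a unit step: e_ss = 1/(1+K_pos) = 1/5.946 = 0.168.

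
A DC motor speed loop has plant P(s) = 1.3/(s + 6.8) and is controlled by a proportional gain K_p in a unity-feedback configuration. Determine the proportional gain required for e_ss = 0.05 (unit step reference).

The loop is type 0, so e_ss(step) = 1/(1 + K_pos) with K_pos = K_p·P(0).
P(0) = 0.1912. Require 1/(1 + K_p·0.1912) = 0.05, so 1 + 0.1912·K_p = 20.
K_p = (20 − 1)/0.1912 = 99.4.

K_p = 99.4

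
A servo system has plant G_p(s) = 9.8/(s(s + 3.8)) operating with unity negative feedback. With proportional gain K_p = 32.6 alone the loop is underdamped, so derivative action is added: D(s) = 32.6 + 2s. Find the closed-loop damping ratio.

Forward path: (32.6 + 2s)·9.8/(s(s+3.8)). The closed-loop characteristic equation is s² + (3.8 + 9.8·2)s + 9.8·32.6 = 0.
That is s² + 23.4s + 319.5 = 0, so ω_n = 17.87 rad/s and ζ = 23.4/(2·17.87) = 0.6546.

ζ = 0.655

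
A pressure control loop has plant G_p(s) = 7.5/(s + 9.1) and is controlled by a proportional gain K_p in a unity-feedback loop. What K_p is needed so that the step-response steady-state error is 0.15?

K_p = 6.88

For a type-0 loop with proportional control, e_ss = 1/(1 + K_p·G_p(0)).
G_p(0) = 0.8242. Require 1/(1 + K_p·0.8242) = 0.15, so 1 + 0.8242·K_p = 6.667.
K_p = (6.667 − 1)/0.8242 = 6.88.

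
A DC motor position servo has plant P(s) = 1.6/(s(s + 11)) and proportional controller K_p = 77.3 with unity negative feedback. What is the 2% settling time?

Closed-loop characteristic equation: s² + 11s + 123.7 = 0, so ω_n = 11.12 rad/s and ζ = 11/(2·11.12) = 0.4946.
2% settling time T_s ≈ 4/(ζω_n) = 4/5.5 = 0.727 s.

T_s ≈ 0.727 s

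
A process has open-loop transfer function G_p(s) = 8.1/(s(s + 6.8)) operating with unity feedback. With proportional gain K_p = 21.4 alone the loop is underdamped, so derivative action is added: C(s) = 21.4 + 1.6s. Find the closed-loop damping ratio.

Forward path: (21.4 + 1.6s)·8.1/(s(s+6.8)). The closed-loop characteristic equation is s² + (6.8 + 8.1·1.6)s + 8.1·21.4 = 0.
That is s² + 19.76s + 173.3 = 0, so ω_n = 13.17 rad/s and ζ = 19.76/(2·13.17) = 0.7504.

ζ = 0.75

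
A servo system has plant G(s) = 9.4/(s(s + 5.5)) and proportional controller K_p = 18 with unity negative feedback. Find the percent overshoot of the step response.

50.7%

The closed-loop denominator s² + 5.5s + 169.2 gives ω_n = √169.2 = 13.01 and ζ = 5.5/(2ω_n) = 0.2114.
%OS = 100·exp(−πζ/√(1−ζ²)) = 100·exp(−π·0.2114/√0.9553) = 50.7%.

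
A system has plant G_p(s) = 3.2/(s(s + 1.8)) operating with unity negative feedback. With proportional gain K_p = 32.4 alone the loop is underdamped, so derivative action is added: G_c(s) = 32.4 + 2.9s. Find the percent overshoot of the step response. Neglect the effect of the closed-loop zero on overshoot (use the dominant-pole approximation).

Forward path: (32.4 + 2.9s)·3.2/(s(s+1.8)). The closed-loop characteristic equation is s² + (1.8 + 3.2·2.9)s + 3.2·32.4 = 0.
That is s² + 11.08s + 103.7 = 0, so ω_n = 10.18 rad/s and ζ = 11.08/(2·10.18) = 0.5441.
%OS = 100·exp(−πζ/√(1−ζ²)) = 13%.

13%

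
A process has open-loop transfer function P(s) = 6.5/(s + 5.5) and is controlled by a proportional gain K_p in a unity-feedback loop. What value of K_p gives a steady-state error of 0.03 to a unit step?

The loop is type 0, so e_ss(step) = 1/(1 + K_pos) with K_pos = K_p·P(0).
P(0) = 1.182. Require 1/(1 + K_p·1.182) = 0.03, so 1 + 1.182·K_p = 33.33.
K_p = (33.33 − 1)/1.182 = 27.4.

K_p = 27.4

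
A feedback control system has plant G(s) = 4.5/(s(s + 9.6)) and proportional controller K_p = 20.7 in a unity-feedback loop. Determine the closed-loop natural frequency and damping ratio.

ω_n = 9.65 rad/s, ζ = 0.497

The closed-loop denominator is s(s+9.6) + 20.7·4.5 = s² + 9.6s + 93.15.
So ω_n² = 93.15 ⇒ ω_n = 9.651 rad/s, and ζ = 9.6/(2ω_n) = 0.497.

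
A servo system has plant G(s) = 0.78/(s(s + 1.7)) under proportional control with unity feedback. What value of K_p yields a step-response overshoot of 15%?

From %OS = 100·exp(−πζ/√(1−ζ²)) = 15%, ζ = −ln(0.15)/√(π²+ln²(0.15)) = 0.5169.
Characteristic equation s² + 1.7s + 0.78K_p = 0 gives ζ = 1.7/(2√(0.78K_p)).
Setting ζ = 0.5169: √(0.78K_p) = 1.7/(2·0.5169) = 1.644, so K_p = 2.704/0.78 = 3.47.

K_p = 3.47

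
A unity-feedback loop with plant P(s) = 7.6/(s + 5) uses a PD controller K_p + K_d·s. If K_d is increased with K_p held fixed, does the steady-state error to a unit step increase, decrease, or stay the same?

unchanged

K_d affects only the transient (the s-coefficient); the DC loop gain, and hence e_ss, depends only on K_p.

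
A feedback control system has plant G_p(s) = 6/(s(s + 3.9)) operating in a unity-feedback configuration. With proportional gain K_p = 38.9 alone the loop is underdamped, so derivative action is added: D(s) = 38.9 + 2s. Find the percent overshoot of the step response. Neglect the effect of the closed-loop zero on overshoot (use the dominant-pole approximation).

14.7%

Forward path: (38.9 + 2s)·6/(s(s+3.9)). The closed-loop characteristic equation is s² + (3.9 + 6·2)s + 6·38.9 = 0.
That is s² + 15.9s + 233.4 = 0, so ω_n = 15.28 rad/s and ζ = 15.9/(2·15.28) = 0.5204.
%OS = 100·exp(−πζ/√(1−ζ²)) = 14.7%.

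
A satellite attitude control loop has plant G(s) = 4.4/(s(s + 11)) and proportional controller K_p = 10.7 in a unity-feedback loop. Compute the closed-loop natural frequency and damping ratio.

ω_n = 6.86 rad/s, ζ = 0.802

1 + K_p·G(s) = 0 gives s² + 11s + 47.08 = 0.
So ω_n² = 47.08 ⇒ ω_n = 6.861 rad/s, and ζ = 11/(2ω_n) = 0.802.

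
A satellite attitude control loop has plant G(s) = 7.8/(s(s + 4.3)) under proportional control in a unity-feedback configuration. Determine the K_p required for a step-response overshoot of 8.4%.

K_p = 1.55

From %OS = 100·exp(−πζ/√(1−ζ²)) = 8.4%, ζ = −ln(0.084)/√(π²+ln²(0.084)) = 0.6191.
Characteristic equation s² + 4.3s + 7.8K_p = 0 gives ζ = 4.3/(2√(7.8K_p)).
Setting ζ = 0.6191: √(7.8K_p) = 4.3/(2·0.6191) = 3.473, so K_p = 12.06/7.8 = 1.55.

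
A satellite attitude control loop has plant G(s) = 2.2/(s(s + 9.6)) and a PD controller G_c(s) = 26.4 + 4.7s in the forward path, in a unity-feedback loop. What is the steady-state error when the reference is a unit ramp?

0.165

The loop has one pole at the origin (type 1). Velocity error constant K_v = lim_{s→0} s·G_c(s)G(s) = 26.4·2.2/9.6 = 6.05.
Steady-state error to a unit ramp: e_ss = 1/K_v = 0.165.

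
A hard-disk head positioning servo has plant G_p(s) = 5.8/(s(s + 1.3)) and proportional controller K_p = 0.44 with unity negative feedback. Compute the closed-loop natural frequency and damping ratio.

ω_n = 1.6 rad/s, ζ = 0.407

1 + K_p·G_p(s) = 0 gives s² + 1.3s + 2.552 = 0.
So ω_n² = 2.552 ⇒ ω_n = 1.597 rad/s, and ζ = 1.3/(2ω_n) = 0.407.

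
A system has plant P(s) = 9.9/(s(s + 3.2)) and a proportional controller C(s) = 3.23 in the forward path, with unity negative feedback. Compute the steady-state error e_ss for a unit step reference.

The open loop C(s)P(s) has a pole at the origin (type 1), so the static position error constant is infinite and e_ss = 1/(1+∞) = 0.

0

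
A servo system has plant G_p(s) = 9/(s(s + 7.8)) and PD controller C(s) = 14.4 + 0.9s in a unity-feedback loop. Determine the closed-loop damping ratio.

ζ = 0.698

Forward path: (14.4 + 0.9s)·9/(s(s+7.8)). The closed-loop characteristic equation is s² + (7.8 + 9·0.9)s + 9·14.4 = 0.
That is s² + 15.9s + 129.6 = 0, so ω_n = 11.38 rad/s and ζ = 15.9/(2·11.38) = 0.6983.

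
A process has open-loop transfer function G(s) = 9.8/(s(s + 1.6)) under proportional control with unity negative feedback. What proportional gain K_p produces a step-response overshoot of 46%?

K_p = 1.13

From %OS = 100·exp(−πζ/√(1−ζ²)) = 46%, ζ = −ln(0.46)/√(π²+ln²(0.46)) = 0.24.
Characteristic equation s² + 1.6s + 9.8K_p = 0 gives ζ = 1.6/(2√(9.8K_p)).
Setting ζ = 0.24: √(9.8K_p) = 1.6/(2·0.24) = 3.334, so K_p = 11.12/9.8 = 1.13.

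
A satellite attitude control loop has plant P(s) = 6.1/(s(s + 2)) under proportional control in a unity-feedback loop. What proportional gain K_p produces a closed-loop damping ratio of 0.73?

K_p = 0.308

Closed-loop characteristic equation: s² + 2s + K_p·6.1 = 0.
So ω_n = √(6.1K_p) and 2ζω_n = 2, giving ζ = 2/(2√(6.1K_p)).
Setting ζ = 0.73: √(6.1K_p) = 2/(2·0.73) = 1.37, so K_p = 1.877/6.1 = 0.308.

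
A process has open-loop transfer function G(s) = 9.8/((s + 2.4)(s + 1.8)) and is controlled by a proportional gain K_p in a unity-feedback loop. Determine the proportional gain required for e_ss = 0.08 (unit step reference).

K_p = 5.07

The loop is type 0, so e_ss(step) = 1/(1 + K_pos) with K_pos = K_p·G(0).
G(0) = 2.269. Require 1/(1 + K_p·2.269) = 0.08, so 1 + 2.269·K_p = 12.5.
K_p = (12.5 − 1)/2.269 = 5.07.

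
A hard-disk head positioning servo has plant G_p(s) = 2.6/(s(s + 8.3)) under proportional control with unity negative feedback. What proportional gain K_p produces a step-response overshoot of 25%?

From %OS = 100·exp(−πζ/√(1−ζ²)) = 25%, ζ = −ln(0.25)/√(π²+ln²(0.25)) = 0.4037.
Characteristic equation s² + 8.3s + 2.6K_p = 0 gives ζ = 8.3/(2√(2.6K_p)).
Setting ζ = 0.4037: √(2.6K_p) = 8.3/(2·0.4037) = 10.28, so K_p = 105.7/2.6 = 40.6.

K_p = 40.6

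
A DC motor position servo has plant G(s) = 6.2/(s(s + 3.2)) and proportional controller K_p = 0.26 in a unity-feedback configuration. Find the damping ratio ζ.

ζ = 1.26

With unity feedback the closed-loop characteristic equation is s² + 3.2s + 0.26·6.2 = s² + 3.2s + 1.612 = 0.
So ω_n² = 1.612 ⇒ ω_n = 1.27 rad/s, and ζ = 3.2/(2ω_n) = 1.26.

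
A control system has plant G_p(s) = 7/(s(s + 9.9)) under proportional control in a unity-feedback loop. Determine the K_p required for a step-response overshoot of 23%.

From %OS = 100·exp(−πζ/√(1−ζ²)) = 23%, ζ = −ln(0.23)/√(π²+ln²(0.23)) = 0.4237.
Characteristic equation s² + 9.9s + 7K_p = 0 gives ζ = 9.9/(2√(7K_p)).
Setting ζ = 0.4237: √(7K_p) = 9.9/(2·0.4237) = 11.68, so K_p = 136.5/7 = 19.5.

K_p = 19.5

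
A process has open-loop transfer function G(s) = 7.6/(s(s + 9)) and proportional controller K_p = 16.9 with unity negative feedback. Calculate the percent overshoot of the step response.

From 1 + K_pG(s) = 0: s² + 9s + 128.4 = 0 ⇒ ω_n = 11.33, ζ = 0.3971.
%OS = 100·exp(−πζ/√(1−ζ²)) = 100·exp(−π·0.3971/√0.8423) = 25.7%.

25.7%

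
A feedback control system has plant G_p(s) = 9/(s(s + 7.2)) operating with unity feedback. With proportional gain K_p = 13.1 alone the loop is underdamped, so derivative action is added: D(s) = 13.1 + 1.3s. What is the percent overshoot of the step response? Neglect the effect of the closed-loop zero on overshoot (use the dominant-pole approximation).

Forward path: (13.1 + 1.3s)·9/(s(s+7.2)). The closed-loop characteristic equation is s² + (7.2 + 9·1.3)s + 9·13.1 = 0.
That is s² + 18.9s + 117.9 = 0, so ω_n = 10.86 rad/s and ζ = 18.9/(2·10.86) = 0.8703.
%OS = 100·exp(−πζ/√(1−ζ²)) = 0.388%.

0.388%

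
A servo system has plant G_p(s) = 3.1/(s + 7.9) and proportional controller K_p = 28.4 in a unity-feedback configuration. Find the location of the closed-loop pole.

s = -95.94

Closed-loop transfer function: T(s) = K_p·G_p(s)/(1 + K_p·G_p(s)) = 88.04/(s + 7.9 + 88.04) = 88.04/(s + 95.94).
The closed-loop pole is at s = −95.94.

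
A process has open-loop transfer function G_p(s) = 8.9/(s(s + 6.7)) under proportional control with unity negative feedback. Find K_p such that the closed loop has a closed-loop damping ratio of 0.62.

K_p = 3.28

Closed-loop characteristic equation: s² + 6.7s + K_p·8.9 = 0.
So ω_n = √(8.9K_p) and 2ζω_n = 6.7, giving ζ = 6.7/(2√(8.9K_p)).
Setting ζ = 0.62: √(8.9K_p) = 6.7/(2·0.62) = 5.403, so K_p = 29.19/8.9 = 3.28.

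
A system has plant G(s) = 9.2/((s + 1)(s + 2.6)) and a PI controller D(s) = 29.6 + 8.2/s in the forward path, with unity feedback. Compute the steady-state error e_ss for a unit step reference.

The open loop D(s)G(s) has a pole at the origin (type 1), so the static position error constant is infinite and e_ss = 1/(1+∞) = 0.

0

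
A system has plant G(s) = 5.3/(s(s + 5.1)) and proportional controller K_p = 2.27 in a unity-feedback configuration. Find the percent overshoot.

3.31%

Closed-loop characteristic equation: s² + 5.1s + 12.03 = 0, so ω_n = 3.469 rad/s and ζ = 5.1/(2·3.469) = 0.7352.
%OS = 100·exp(−πζ/√(1−ζ²)) = 100·exp(−π·0.7352/√0.4595) = 3.31%.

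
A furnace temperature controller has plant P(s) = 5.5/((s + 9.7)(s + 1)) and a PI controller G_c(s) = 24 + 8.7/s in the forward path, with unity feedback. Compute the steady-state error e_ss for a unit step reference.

The open loop G_c(s)P(s) has a pole at the origin (type 1), so the static position error constant is infinite and e_ss = 1/(1+∞) = 0.

0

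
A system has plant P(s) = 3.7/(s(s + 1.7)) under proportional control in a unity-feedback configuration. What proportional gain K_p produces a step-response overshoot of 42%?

K_p = 2.76

From %OS = 100·exp(−πζ/√(1−ζ²)) = 42%, ζ = −ln(0.42)/√(π²+ln²(0.42)) = 0.2662.
Characteristic equation s² + 1.7s + 3.7K_p = 0 gives ζ = 1.7/(2√(3.7K_p)).
Setting ζ = 0.2662: √(3.7K_p) = 1.7/(2·0.2662) = 3.193, so K_p = 10.2/3.7 = 2.76.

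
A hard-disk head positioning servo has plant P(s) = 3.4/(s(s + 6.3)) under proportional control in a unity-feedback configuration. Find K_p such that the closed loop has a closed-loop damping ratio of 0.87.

Closed-loop characteristic equation: s² + 6.3s + K_p·3.4 = 0.
So ω_n = √(3.4K_p) and 2ζω_n = 6.3, giving ζ = 6.3/(2√(3.4K_p)).
Setting ζ = 0.87: √(3.4K_p) = 6.3/(2·0.87) = 3.621, so K_p = 13.11/3.4 = 3.86.

K_p = 3.86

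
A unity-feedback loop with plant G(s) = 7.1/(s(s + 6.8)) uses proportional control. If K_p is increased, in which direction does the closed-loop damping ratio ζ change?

decrease

ζ = 6.8/(2√(7.1K_p)); increasing K_p raises the denominator, so ζ falls.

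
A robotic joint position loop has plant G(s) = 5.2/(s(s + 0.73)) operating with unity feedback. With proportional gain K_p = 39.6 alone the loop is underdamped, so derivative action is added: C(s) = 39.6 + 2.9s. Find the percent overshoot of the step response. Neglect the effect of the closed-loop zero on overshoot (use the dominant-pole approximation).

12.6%

Forward path: (39.6 + 2.9s)·5.2/(s(s+0.73)). The closed-loop characteristic equation is s² + (0.73 + 5.2·2.9)s + 5.2·39.6 = 0.
That is s² + 15.81s + 205.9 = 0, so ω_n = 14.35 rad/s and ζ = 15.81/(2·14.35) = 0.5509.
%OS = 100·exp(−πζ/√(1−ζ²)) = 12.6%.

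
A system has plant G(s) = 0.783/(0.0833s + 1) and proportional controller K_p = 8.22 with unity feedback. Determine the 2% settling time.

Closed loop: T(s) = K_p·G/(1+K_p·G) = 6.436/(0.0833s + 1 + 6.436), with pole at s = −(1 + 6.436)/0.0833 = −89.27.
τ = 1/89.27 = 0.0112 s, so 2% settling time ≈ 4τ = 0.0448 s.

T_s ≈ 0.0448 s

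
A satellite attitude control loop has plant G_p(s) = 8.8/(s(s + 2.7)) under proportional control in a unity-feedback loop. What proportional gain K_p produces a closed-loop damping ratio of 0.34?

K_p = 1.79

Closed-loop characteristic equation: s² + 2.7s + K_p·8.8 = 0.
So ω_n = √(8.8K_p) and 2ζω_n = 2.7, giving ζ = 2.7/(2√(8.8K_p)).
Setting ζ = 0.34: √(8.8K_p) = 2.7/(2·0.34) = 3.971, so K_p = 15.77/8.8 = 1.79.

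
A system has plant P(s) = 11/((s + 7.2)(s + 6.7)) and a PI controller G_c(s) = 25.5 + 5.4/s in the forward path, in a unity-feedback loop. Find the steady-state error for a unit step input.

0

The open loop G_c(s)P(s) has a pole at the origin (type 1), so the static position error constant is infinite and e_ss = 1/(1+∞) = 0.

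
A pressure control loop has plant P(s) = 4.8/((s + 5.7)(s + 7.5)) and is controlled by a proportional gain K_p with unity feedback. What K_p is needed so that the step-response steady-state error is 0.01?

K_p = 882

The loop is type 0, so e_ss(step) = 1/(1 + K_pos) with K_pos = K_p·P(0).
P(0) = 0.1123. Require 1/(1 + K_p·0.1123) = 0.01, so 1 + 0.1123·K_p = 100.
K_p = (100 − 1)/0.1123 = 882.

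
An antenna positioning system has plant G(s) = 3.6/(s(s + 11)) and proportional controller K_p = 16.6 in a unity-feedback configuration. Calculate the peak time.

Closed-loop characteristic equation: s² + 11s + 59.76 = 0, so ω_n = 7.73 rad/s and ζ = 11/(2·7.73) = 0.7115.
Damped frequency ω_d = ω_n√(1−ζ²) = 5.432 rad/s, so peak time T_p = π/ω_d = 0.578 s.

T_p = 0.578 s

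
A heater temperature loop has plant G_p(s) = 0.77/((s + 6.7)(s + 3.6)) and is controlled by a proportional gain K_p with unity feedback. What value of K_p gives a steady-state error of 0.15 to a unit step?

Steady-state error for a unit step on this type-0 loop is 1/(1 + K_p·G_p(0)).
G_p(0) = 0.03192. Require 1/(1 + K_p·0.03192) = 0.15, so 1 + 0.03192·K_p = 6.667.
K_p = (6.667 − 1)/0.03192 = 178.

K_p = 178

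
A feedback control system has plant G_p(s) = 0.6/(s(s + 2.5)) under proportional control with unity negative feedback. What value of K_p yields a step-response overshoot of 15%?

From %OS = 100·exp(−πζ/√(1−ζ²)) = 15%, ζ = −ln(0.15)/√(π²+ln²(0.15)) = 0.5169.
Characteristic equation s² + 2.5s + 0.6K_p = 0 gives ζ = 2.5/(2√(0.6K_p)).
Setting ζ = 0.5169: √(0.6K_p) = 2.5/(2·0.5169) = 2.418, so K_p = 5.847/0.6 = 9.75.

K_p = 9.75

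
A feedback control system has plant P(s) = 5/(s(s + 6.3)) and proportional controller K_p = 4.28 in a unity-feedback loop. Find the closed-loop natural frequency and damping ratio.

ω_n = 4.63 rad/s, ζ = 0.681

With unity feedback the closed-loop characteristic equation is s² + 6.3s + 4.28·5 = s² + 6.3s + 21.4 = 0.
So ω_n² = 21.4 ⇒ ω_n = 4.626 rad/s, and ζ = 6.3/(2ω_n) = 0.681.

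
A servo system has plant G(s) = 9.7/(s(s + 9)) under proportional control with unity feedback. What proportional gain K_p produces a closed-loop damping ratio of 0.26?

K_p = 30.9

Closed-loop characteristic equation: s² + 9s + K_p·9.7 = 0.
So ω_n = √(9.7K_p) and 2ζω_n = 9, giving ζ = 9/(2√(9.7K_p)).
Setting ζ = 0.26: √(9.7K_p) = 9/(2·0.26) = 17.31, so K_p = 299.6/9.7 = 30.9.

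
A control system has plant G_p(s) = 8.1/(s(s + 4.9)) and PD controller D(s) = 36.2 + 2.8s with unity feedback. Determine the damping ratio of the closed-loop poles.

Forward path: (36.2 + 2.8s)·8.1/(s(s+4.9)). The closed-loop characteristic equation is s² + (4.9 + 8.1·2.8)s + 8.1·36.2 = 0.
That is s² + 27.58s + 293.2 = 0, so ω_n = 17.12 rad/s and ζ = 27.58/(2·17.12) = 0.8053.

ζ = 0.805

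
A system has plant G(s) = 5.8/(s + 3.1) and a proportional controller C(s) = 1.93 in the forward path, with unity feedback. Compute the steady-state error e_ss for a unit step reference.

The loop is type 0. Static position error constant K_pos = C(0)·G(0) = 1.93·1.871 = 3.611.
Steady-state error to a unit step: e_ss = 1/(1+K_pos) = 1/4.611 = 0.217.

0.217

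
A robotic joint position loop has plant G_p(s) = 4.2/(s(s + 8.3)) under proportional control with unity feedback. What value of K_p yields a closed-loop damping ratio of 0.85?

K_p = 5.68

Closed-loop characteristic equation: s² + 8.3s + K_p·4.2 = 0.
So ω_n = √(4.2K_p) and 2ζω_n = 8.3, giving ζ = 8.3/(2√(4.2K_p)).
Setting ζ = 0.85: √(4.2K_p) = 8.3/(2·0.85) = 4.882, so K_p = 23.84/4.2 = 5.68.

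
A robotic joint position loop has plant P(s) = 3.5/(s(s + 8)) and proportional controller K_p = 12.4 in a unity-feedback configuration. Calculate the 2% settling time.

T_s ≈ 1 s

From 1 + K_pP(s) = 0: s² + 8s + 43.4 = 0 ⇒ ω_n = 6.588, ζ = 0.6072.
2% settling time T_s ≈ 4/(ζω_n) = 4/4 = 1 s.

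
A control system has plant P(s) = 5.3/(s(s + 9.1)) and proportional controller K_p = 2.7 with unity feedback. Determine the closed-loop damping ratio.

With unity feedback the closed-loop characteristic equation is s² + 9.1s + 2.7·5.3 = s² + 9.1s + 14.31 = 0.
So ω_n² = 14.31 ⇒ ω_n = 3.783 rad/s, and ζ = 9.1/(2ω_n) = 1.2.

ζ = 1.2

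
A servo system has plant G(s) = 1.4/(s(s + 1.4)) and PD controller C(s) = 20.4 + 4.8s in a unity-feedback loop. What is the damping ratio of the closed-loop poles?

Forward path: (20.4 + 4.8s)·1.4/(s(s+1.4)). The closed-loop characteristic equation is s² + (1.4 + 1.4·4.8)s + 1.4·20.4 = 0.
That is s² + 8.12s + 28.56 = 0, so ω_n = 5.344 rad/s and ζ = 8.12/(2·5.344) = 0.7597.

ζ = 0.76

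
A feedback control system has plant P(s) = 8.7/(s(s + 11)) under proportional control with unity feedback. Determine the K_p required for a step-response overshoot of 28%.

K_p = 24.7

From %OS = 100·exp(−πζ/√(1−ζ²)) = 28%, ζ = −ln(0.28)/√(π²+ln²(0.28)) = 0.3755.
Characteristic equation s² + 11s + 8.7K_p = 0 gives ζ = 11/(2√(8.7K_p)).
Setting ζ = 0.3755: √(8.7K_p) = 11/(2·0.3755) = 14.65, so K_p = 214.5/8.7 = 24.7.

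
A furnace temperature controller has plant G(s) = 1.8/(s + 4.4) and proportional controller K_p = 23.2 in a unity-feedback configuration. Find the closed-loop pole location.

s = -46.16

Closed-loop transfer function: T(s) = K_p·G(s)/(1 + K_p·G(s)) = 41.76/(s + 4.4 + 41.76) = 41.76/(s + 46.16).
The closed-loop pole is at s = −46.16.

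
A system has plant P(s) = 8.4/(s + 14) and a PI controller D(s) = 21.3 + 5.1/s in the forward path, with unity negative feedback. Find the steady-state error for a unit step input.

The open loop D(s)P(s) has a pole at the origin (type 1), so the static position error constant is infinite and e_ss = 1/(1+∞) = 0.

0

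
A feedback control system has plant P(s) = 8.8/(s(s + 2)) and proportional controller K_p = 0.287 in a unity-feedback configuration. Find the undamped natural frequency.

ω_n = 1.59 rad/s

The closed-loop denominator is s(s+2) + 0.287·8.8 = s² + 2s + 2.526.
Matching s² + 2ζω_n s + ω_n²: ω_n = √2.526 = 1.589 rad/s and 2ζω_n = 2, so ζ = 2/(2·1.589) = 0.629.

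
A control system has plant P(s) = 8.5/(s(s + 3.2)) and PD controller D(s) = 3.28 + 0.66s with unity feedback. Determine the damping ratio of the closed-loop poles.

ζ = 0.834

Forward path: (3.28 + 0.66s)·8.5/(s(s+3.2)). The closed-loop characteristic equation is s² + (3.2 + 8.5·0.66)s + 8.5·3.28 = 0.
That is s² + 8.81s + 27.88 = 0, so ω_n = 5.28 rad/s and ζ = 8.81/(2·5.28) = 0.8343.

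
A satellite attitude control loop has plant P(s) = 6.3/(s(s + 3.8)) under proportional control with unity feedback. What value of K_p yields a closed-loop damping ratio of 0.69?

K_p = 1.2

Closed-loop characteristic equation: s² + 3.8s + K_p·6.3 = 0.
So ω_n = √(6.3K_p) and 2ζω_n = 3.8, giving ζ = 3.8/(2√(6.3K_p)).
Setting ζ = 0.69: √(6.3K_p) = 3.8/(2·0.69) = 2.754, so K_p = 7.582/6.3 = 1.2.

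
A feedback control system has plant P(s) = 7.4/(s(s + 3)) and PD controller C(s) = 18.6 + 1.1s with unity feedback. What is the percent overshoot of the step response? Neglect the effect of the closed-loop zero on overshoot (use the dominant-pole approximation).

18.4%

Forward path: (18.6 + 1.1s)·7.4/(s(s+3)). The closed-loop characteristic equation is s² + (3 + 7.4·1.1)s + 7.4·18.6 = 0.
That is s² + 11.14s + 137.6 = 0, so ω_n = 11.73 rad/s and ζ = 11.14/(2·11.73) = 0.4748.
%OS = 100·exp(−πζ/√(1−ζ²)) = 18.4%.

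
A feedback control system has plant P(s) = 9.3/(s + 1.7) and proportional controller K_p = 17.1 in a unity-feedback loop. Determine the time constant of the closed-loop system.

Closed-loop transfer function: T(s) = K_p·P(s)/(1 + K_p·P(s)) = 159/(s + 1.7 + 159) = 159/(s + 160.7).
Time constant τ = 1/160.7 = 0.00622 s.

τ = 0.00622 s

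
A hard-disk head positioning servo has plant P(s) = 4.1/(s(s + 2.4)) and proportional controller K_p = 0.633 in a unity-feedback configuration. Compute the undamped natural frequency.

1 + K_p·P(s) = 0 gives s² + 2.4s + 2.595 = 0.
So ω_n² = 2.595 ⇒ ω_n = 1.611 rad/s, and ζ = 2.4/(2ω_n) = 0.745.

ω_n = 1.61 rad/s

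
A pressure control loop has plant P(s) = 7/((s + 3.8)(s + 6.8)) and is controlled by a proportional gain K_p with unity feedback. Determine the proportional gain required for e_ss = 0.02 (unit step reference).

For a type-0 loop with proportional control, e_ss = 1/(1 + K_p·P(0)).
P(0) = 0.2709. Require 1/(1 + K_p·0.2709) = 0.02, so 1 + 0.2709·K_p = 50.
K_p = (50 − 1)/0.2709 = 181.

K_p = 181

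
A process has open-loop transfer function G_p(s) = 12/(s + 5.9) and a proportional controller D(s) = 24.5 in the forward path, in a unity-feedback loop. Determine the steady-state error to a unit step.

The loop is type 0. Static position error constant K_pos = D(0)·G_p(0) = 24.5·2.034 = 49.83.
Steady-state error to a unit step: e_ss = 1/(1+K_pos) = 1/50.83 = 0.0197.

0.0197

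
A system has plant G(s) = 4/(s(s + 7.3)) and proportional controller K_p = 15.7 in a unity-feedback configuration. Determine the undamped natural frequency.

The closed-loop denominator is s(s+7.3) + 15.7·4 = s² + 7.3s + 62.8.
Matching s² + 2ζω_n s + ω_n²: ω_n = √62.8 = 7.925 rad/s and 2ζω_n = 7.3, so ζ = 7.3/(2·7.925) = 0.461.

ω_n = 7.92 rad/s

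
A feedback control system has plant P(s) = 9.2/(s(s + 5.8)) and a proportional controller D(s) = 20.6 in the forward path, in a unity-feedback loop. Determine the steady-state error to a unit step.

The open loop D(s)P(s) has a pole at the origin (type 1), so the static position error constant is infinite and e_ss = 1/(1+∞) = 0.

0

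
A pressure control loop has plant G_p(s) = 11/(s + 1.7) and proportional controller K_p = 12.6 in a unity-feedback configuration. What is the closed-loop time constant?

τ = 0.00713 s

Closed-loop transfer function: T(s) = K_p·G_p(s)/(1 + K_p·G_p(s)) = 138.6/(s + 1.7 + 138.6) = 138.6/(s + 140.3).
Time constant τ = 1/140.3 = 0.00713 s.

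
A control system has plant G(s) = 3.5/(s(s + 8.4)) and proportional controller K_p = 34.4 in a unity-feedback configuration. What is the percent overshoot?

27.2%

Closed-loop characteristic equation: s² + 8.4s + 120.4 = 0, so ω_n = 10.97 rad/s and ζ = 8.4/(2·10.97) = 0.3828.
%OS = 100·exp(−πζ/√(1−ζ²)) = 100·exp(−π·0.3828/√0.8535) = 27.2%.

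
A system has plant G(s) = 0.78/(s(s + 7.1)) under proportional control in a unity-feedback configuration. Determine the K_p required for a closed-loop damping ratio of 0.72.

Closed-loop characteristic equation: s² + 7.1s + K_p·0.78 = 0.
So ω_n = √(0.78K_p) and 2ζω_n = 7.1, giving ζ = 7.1/(2√(0.78K_p)).
Setting ζ = 0.72: √(0.78K_p) = 7.1/(2·0.72) = 4.931, so K_p = 24.31/0.78 = 31.2.

K_p = 31.2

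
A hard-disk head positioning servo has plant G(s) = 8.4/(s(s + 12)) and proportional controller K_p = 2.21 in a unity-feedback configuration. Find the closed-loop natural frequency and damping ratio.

With unity feedback the closed-loop characteristic equation is s² + 12s + 2.21·8.4 = s² + 12s + 18.56 = 0.
So ω_n² = 18.56 ⇒ ω_n = 4.309 rad/s, and ζ = 12/(2ω_n) = 1.39.

ω_n = 4.31 rad/s, ζ = 1.39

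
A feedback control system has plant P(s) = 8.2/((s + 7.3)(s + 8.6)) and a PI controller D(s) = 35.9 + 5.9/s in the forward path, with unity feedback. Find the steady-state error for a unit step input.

0

The open loop D(s)P(s) has a pole at the origin (type 1), so the static position error constant is infinite and e_ss = 1/(1+∞) = 0.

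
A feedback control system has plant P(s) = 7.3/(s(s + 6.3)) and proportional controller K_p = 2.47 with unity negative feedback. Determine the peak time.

T_p = 1.1 s

The closed-loop denominator s² + 6.3s + 18.03 gives ω_n = √18.03 = 4.246 and ζ = 6.3/(2ω_n) = 0.7418.
Damped frequency ω_d = ω_n√(1−ζ²) = 2.848 rad/s, so peak time T_p = π/ω_d = 1.1 s.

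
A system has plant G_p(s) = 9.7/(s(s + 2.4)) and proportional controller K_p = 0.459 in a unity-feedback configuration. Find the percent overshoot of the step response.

11.4%

From 1 + K_pG_p(s) = 0: s² + 2.4s + 4.452 = 0 ⇒ ω_n = 2.11, ζ = 0.5687.
%OS = 100·exp(−πζ/√(1−ζ²)) = 100·exp(−π·0.5687/√0.6766) = 11.4%.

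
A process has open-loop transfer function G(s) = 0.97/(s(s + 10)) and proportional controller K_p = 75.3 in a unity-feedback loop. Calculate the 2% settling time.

T_s ≈ 0.8 s

From 1 + K_pG(s) = 0: s² + 10s + 73.04 = 0 ⇒ ω_n = 8.546, ζ = 0.585.
2% settling time T_s ≈ 4/(ζω_n) = 4/5 = 0.8 s.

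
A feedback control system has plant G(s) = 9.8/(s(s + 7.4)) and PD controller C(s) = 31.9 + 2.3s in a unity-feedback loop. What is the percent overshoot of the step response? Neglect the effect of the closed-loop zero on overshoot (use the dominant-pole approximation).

0.675%

Forward path: (31.9 + 2.3s)·9.8/(s(s+7.4)). The closed-loop characteristic equation is s² + (7.4 + 9.8·2.3)s + 9.8·31.9 = 0.
That is s² + 29.94s + 312.6 = 0, so ω_n = 17.68 rad/s and ζ = 29.94/(2·17.68) = 0.8467.
%OS = 100·exp(−πζ/√(1−ζ²)) = 0.675%.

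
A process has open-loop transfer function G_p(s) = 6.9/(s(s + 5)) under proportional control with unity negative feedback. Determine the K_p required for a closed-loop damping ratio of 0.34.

Closed-loop characteristic equation: s² + 5s + K_p·6.9 = 0.
So ω_n = √(6.9K_p) and 2ζω_n = 5, giving ζ = 5/(2√(6.9K_p)).
Setting ζ = 0.34: √(6.9K_p) = 5/(2·0.34) = 7.353, so K_p = 54.07/6.9 = 7.84.

K_p = 7.84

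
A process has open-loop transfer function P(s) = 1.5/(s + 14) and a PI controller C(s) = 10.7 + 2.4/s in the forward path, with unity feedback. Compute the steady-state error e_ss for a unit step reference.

The open loop C(s)P(s) has a pole at the origin (type 1), so the static position error constant is infinite and e_ss = 1/(1+∞) = 0.

0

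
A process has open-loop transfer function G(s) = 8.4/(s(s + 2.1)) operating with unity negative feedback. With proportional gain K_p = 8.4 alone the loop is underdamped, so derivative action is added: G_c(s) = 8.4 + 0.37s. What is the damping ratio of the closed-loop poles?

Forward path: (8.4 + 0.37s)·8.4/(s(s+2.1)). The closed-loop characteristic equation is s² + (2.1 + 8.4·0.37)s + 8.4·8.4 = 0.
That is s² + 5.208s + 70.56 = 0, so ω_n = 8.4 rad/s and ζ = 5.208/(2·8.4) = 0.31.

ζ = 0.31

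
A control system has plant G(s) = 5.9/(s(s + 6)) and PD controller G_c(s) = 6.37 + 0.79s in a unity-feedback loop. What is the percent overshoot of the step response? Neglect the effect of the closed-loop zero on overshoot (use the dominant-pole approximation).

Forward path: (6.37 + 0.79s)·5.9/(s(s+6)). The closed-loop characteristic equation is s² + (6 + 5.9·0.79)s + 5.9·6.37 = 0.
That is s² + 10.66s + 37.58 = 0, so ω_n = 6.13 rad/s and ζ = 10.66/(2·6.13) = 0.8695.
%OS = 100·exp(−πζ/√(1−ζ²)) = 0.396%.

0.396%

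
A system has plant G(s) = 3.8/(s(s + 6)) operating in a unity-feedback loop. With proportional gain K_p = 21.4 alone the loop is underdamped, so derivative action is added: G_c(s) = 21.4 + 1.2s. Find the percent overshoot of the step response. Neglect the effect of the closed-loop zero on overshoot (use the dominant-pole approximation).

10.3%

Forward path: (21.4 + 1.2s)·3.8/(s(s+6)). The closed-loop characteristic equation is s² + (6 + 3.8·1.2)s + 3.8·21.4 = 0.
That is s² + 10.56s + 81.32 = 0, so ω_n = 9.018 rad/s and ζ = 10.56/(2·9.018) = 0.5855.
%OS = 100·exp(−πζ/√(1−ζ²)) = 10.3%.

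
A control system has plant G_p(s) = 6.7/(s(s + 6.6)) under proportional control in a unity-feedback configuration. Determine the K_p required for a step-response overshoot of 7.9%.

K_p = 4.12

From %OS = 100·exp(−πζ/√(1−ζ²)) = 7.9%, ζ = −ln(0.079)/√(π²+ln²(0.079)) = 0.6285.
Characteristic equation s² + 6.6s + 6.7K_p = 0 gives ζ = 6.6/(2√(6.7K_p)).
Setting ζ = 0.6285: √(6.7K_p) = 6.6/(2·0.6285) = 5.251, so K_p = 27.57/6.7 = 4.12.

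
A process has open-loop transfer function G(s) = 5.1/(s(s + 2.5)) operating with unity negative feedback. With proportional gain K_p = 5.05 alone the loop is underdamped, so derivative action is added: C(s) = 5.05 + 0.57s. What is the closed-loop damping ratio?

ζ = 0.533

Forward path: (5.05 + 0.57s)·5.1/(s(s+2.5)). The closed-loop characteristic equation is s² + (2.5 + 5.1·0.57)s + 5.1·5.05 = 0.
That is s² + 5.407s + 25.75 = 0, so ω_n = 5.075 rad/s and ζ = 5.407/(2·5.075) = 0.5327.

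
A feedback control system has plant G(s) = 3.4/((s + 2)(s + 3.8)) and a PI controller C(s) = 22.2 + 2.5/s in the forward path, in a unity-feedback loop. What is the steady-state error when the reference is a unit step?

0

The open loop C(s)G(s) has a pole at the origin (type 1), so the static position error constant is infinite and e_ss = 1/(1+∞) = 0.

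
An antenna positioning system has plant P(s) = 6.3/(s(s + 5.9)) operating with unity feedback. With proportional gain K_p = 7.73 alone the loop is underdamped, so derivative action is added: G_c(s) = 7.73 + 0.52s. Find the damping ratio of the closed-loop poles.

Forward path: (7.73 + 0.52s)·6.3/(s(s+5.9)). The closed-loop characteristic equation is s² + (5.9 + 6.3·0.52)s + 6.3·7.73 = 0.
That is s² + 9.176s + 48.7 = 0, so ω_n = 6.978 rad/s and ζ = 9.176/(2·6.978) = 0.6575.

ζ = 0.657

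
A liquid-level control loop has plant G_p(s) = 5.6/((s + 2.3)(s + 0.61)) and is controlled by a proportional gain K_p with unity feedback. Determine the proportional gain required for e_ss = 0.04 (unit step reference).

K_p = 6.01

Steady-state error for a unit step on this type-0 loop is 1/(1 + K_p·G_p(0)).
G_p(0) = 3.991. Require 1/(1 + K_p·3.991) = 0.04, so 1 + 3.991·K_p = 25.
K_p = (25 − 1)/3.991 = 6.01.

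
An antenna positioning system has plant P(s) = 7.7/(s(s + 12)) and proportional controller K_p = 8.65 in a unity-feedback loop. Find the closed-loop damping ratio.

ζ = 0.735

The closed-loop denominator is s(s+12) + 8.65·7.7 = s² + 12s + 66.61.
So ω_n² = 66.61 ⇒ ω_n = 8.161 rad/s, and ζ = 12/(2ω_n) = 0.735.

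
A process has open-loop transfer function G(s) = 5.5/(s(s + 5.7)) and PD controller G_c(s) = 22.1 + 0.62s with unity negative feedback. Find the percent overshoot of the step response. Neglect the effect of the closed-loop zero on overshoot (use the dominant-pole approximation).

24%

Forward path: (22.1 + 0.62s)·5.5/(s(s+5.7)). The closed-loop characteristic equation is s² + (5.7 + 5.5·0.62)s + 5.5·22.1 = 0.
That is s² + 9.11s + 121.6 = 0, so ω_n = 11.02 rad/s and ζ = 9.11/(2·11.02) = 0.4132.
%OS = 100·exp(−πζ/√(1−ζ²)) = 24%.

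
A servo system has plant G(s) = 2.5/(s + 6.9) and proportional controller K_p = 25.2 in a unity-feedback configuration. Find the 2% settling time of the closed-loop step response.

Closed-loop transfer function: T(s) = K_p·G(s)/(1 + K_p·G(s)) = 63/(s + 6.9 + 63) = 63/(s + 69.9).
Time constant τ = 1/69.9 = 0.01431 s, so the 2% settling time is about 4τ = 0.0572 s.

T_s ≈ 0.0572 s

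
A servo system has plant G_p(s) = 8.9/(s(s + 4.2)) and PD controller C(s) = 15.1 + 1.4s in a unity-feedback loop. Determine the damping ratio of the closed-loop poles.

Forward path: (15.1 + 1.4s)·8.9/(s(s+4.2)). The closed-loop characteristic equation is s² + (4.2 + 8.9·1.4)s + 8.9·15.1 = 0.
That is s² + 16.66s + 134.4 = 0, so ω_n = 11.59 rad/s and ζ = 16.66/(2·11.59) = 0.7186.

ζ = 0.719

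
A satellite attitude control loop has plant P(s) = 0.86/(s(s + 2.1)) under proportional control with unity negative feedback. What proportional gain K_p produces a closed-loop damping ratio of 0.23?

Closed-loop characteristic equation: s² + 2.1s + K_p·0.86 = 0.
So ω_n = √(0.86K_p) and 2ζω_n = 2.1, giving ζ = 2.1/(2√(0.86K_p)).
Setting ζ = 0.23: √(0.86K_p) = 2.1/(2·0.23) = 4.565, so K_p = 20.84/0.86 = 24.2.

K_p = 24.2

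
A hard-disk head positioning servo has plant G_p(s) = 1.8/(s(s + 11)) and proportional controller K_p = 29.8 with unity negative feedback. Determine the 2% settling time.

T_s ≈ 0.727 s

The closed-loop denominator s² + 11s + 53.64 gives ω_n = √53.64 = 7.324 and ζ = 11/(2ω_n) = 0.751.
2% settling time T_s ≈ 4/(ζω_n) = 4/5.5 = 0.727 s.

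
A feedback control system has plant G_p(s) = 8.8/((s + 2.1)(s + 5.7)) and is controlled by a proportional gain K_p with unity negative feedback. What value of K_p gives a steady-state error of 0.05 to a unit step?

K_p = 25.8

The loop is type 0, so e_ss(step) = 1/(1 + K_pos) with K_pos = K_p·G_p(0).
G_p(0) = 0.7352. Require 1/(1 + K_p·0.7352) = 0.05, so 1 + 0.7352·K_p = 20.
K_p = (20 − 1)/0.7352 = 25.8.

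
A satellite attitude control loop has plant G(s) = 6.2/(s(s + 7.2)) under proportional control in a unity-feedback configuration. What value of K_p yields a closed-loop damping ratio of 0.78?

K_p = 3.44

Closed-loop characteristic equation: s² + 7.2s + K_p·6.2 = 0.
So ω_n = √(6.2K_p) and 2ζω_n = 7.2, giving ζ = 7.2/(2√(6.2K_p)).
Setting ζ = 0.78: √(6.2K_p) = 7.2/(2·0.78) = 4.615, so K_p = 21.3/6.2 = 3.44.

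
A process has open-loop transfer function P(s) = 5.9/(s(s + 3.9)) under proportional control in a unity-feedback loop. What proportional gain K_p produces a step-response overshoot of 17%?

From %OS = 100·exp(−πζ/√(1−ζ²)) = 17%, ζ = −ln(0.17)/√(π²+ln²(0.17)) = 0.4913.
Characteristic equation s² + 3.9s + 5.9K_p = 0 gives ζ = 3.9/(2√(5.9K_p)).
Setting ζ = 0.4913: √(5.9K_p) = 3.9/(2·0.4913) = 3.969, so K_p = 15.76/5.9 = 2.67.

K_p = 2.67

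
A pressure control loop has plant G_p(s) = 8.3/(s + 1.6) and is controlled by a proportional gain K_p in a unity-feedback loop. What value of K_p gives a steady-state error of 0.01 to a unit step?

K_p = 19.1

The loop is type 0, so e_ss(step) = 1/(1 + K_pos) with K_pos = K_p·G_p(0).
G_p(0) = 5.188. Require 1/(1 + K_p·5.188) = 0.01, so 1 + 5.188·K_p = 100.
K_p = (100 − 1)/5.188 = 19.1.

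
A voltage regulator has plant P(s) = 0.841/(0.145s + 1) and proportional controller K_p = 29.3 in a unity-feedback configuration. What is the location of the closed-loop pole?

Closed loop: T(s) = K_p·P/(1+K_p·P) = 24.64/(0.145s + 1 + 24.64), with pole at s = −(1 + 24.64)/0.145 = −176.8.

s = -176.8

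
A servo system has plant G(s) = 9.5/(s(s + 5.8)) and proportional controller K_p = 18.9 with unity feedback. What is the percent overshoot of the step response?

49.8%

Closed-loop characteristic equation: s² + 5.8s + 179.5 = 0, so ω_n = 13.4 rad/s and ζ = 5.8/(2·13.4) = 0.2164.
%OS = 100·exp(−πζ/√(1−ζ²)) = 100·exp(−π·0.2164/√0.9532) = 49.8%.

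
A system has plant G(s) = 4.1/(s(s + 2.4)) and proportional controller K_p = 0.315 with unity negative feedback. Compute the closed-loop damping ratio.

ζ = 1.06

With unity feedback the closed-loop characteristic equation is s² + 2.4s + 0.315·4.1 = s² + 2.4s + 1.291 = 0.
Matching s² + 2ζω_n s + ω_n²: ω_n = √1.291 = 1.136 rad/s and 2ζω_n = 2.4, so ζ = 2.4/(2·1.136) = 1.06.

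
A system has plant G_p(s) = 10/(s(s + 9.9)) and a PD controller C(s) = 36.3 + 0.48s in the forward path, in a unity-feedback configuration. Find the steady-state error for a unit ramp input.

0.0273

The loop has one pole at the origin (type 1). Velocity error constant K_v = lim_{s→0} s·C(s)G_p(s) = 36.3·10/9.9 = 36.67.
Steady-state error to a unit ramp: e_ss = 1/K_v = 0.0273.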